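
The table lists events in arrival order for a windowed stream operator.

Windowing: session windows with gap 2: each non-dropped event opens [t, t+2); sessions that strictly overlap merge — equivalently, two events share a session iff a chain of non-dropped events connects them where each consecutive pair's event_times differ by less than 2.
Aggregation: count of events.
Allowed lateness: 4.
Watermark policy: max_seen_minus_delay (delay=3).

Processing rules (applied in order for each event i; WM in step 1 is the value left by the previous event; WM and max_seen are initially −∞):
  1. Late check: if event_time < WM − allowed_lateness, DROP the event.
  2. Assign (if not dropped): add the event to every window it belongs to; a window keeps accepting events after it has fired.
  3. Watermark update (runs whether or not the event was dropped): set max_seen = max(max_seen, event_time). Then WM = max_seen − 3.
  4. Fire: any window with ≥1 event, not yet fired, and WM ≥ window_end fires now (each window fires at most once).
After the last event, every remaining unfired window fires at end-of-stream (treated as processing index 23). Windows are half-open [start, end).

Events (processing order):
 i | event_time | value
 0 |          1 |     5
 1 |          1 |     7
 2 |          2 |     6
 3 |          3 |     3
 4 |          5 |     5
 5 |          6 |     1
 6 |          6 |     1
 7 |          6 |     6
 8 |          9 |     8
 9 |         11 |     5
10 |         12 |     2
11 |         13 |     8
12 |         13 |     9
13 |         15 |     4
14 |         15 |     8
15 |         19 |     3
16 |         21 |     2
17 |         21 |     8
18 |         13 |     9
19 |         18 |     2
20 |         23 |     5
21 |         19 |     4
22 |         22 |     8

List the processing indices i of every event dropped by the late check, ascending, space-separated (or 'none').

18

i=0 t=1 v=5: → [1,3); WM=-2
i=1 t=1 v=7: → [1,3); WM=-2
i=2 t=2 v=6: → [1,4); WM=-1
i=3 t=3 v=3: → [1,5); WM=0
i=4 t=5 v=5: → [5,7); WM=2
i=5 t=6 v=1: → [5,8); WM=3
i=6 t=6 v=1: → [5,8); WM=3
i=7 t=6 v=6: → [5,8); WM=3
i=8 t=9 v=8: → [9,11); WM=6
i=9 t=11 v=5: → [11,13); WM=8
i=10 t=12 v=2: → [11,14); WM=9
i=11 t=13 v=8: → [11,15); WM=10
i=12 t=13 v=9: → [11,15); WM=10
i=13 t=15 v=4: → [15,17); WM=12
i=14 t=15 v=8: → [15,17); WM=12
i=15 t=19 v=3: → [19,21); WM=16
i=16 t=21 v=2: → [21,23); WM=18
i=17 t=21 v=8: → [21,23); WM=18
i=18 t=13 v=9: DROP (t<18-4); WM=18
i=19 t=18 v=2: → [18,21); WM=18
i=20 t=23 v=5: → [23,25); WM=20
i=21 t=19 v=4: → [18,21); WM=20
i=22 t=22 v=8: → [21,25); WM=20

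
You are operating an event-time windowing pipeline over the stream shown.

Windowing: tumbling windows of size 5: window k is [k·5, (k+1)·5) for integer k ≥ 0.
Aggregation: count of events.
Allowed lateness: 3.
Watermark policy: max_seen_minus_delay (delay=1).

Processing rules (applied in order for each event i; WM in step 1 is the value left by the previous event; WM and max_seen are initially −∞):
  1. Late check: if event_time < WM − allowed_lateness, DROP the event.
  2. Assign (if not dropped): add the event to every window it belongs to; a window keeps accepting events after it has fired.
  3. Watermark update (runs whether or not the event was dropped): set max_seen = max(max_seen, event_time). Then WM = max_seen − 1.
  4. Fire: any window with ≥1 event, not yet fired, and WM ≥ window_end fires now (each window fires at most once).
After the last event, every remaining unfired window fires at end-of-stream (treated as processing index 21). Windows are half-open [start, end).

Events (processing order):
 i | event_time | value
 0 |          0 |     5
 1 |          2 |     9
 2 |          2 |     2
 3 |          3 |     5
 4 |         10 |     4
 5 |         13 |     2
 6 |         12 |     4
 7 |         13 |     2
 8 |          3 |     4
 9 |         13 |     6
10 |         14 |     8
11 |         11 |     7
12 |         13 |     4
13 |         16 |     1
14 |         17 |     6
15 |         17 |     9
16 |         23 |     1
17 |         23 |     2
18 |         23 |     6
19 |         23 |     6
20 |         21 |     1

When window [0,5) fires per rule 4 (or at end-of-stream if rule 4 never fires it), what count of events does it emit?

4

i=0 t=0 v=5: → [0,5); WM=-1
i=1 t=2 v=9: → [0,5); WM=1
i=2 t=2 v=2: → [0,5); WM=1
i=3 t=3 v=5: → [0,5); WM=2
i=4 t=10 v=4: → [10,15); WM=9; [0,5) fires=4
i=5 t=13 v=2: → [10,15); WM=12
i=6 t=12 v=4: → [10,15); WM=12
i=7 t=13 v=2: → [10,15); WM=12
i=8 t=3 v=4: DROP (t<12-3); WM=12
i=9 t=13 v=6: → [10,15); WM=12
i=10 t=14 v=8: → [10,15); WM=13
i=11 t=11 v=7: → [10,15); WM=13
i=12 t=13 v=4: → [10,15); WM=13
i=13 t=16 v=1: → [15,20); WM=15; [10,15) fires=8
i=14 t=17 v=6: → [15,20); WM=16
i=15 t=17 v=9: → [15,20); WM=16
i=16 t=23 v=1: → [20,25); WM=22; [15,20) fires=3
i=17 t=23 v=2: → [20,25); WM=22
i=18 t=23 v=6: → [20,25); WM=22
i=19 t=23 v=6: → [20,25); WM=22
i=20 t=21 v=1: → [20,25); WM=22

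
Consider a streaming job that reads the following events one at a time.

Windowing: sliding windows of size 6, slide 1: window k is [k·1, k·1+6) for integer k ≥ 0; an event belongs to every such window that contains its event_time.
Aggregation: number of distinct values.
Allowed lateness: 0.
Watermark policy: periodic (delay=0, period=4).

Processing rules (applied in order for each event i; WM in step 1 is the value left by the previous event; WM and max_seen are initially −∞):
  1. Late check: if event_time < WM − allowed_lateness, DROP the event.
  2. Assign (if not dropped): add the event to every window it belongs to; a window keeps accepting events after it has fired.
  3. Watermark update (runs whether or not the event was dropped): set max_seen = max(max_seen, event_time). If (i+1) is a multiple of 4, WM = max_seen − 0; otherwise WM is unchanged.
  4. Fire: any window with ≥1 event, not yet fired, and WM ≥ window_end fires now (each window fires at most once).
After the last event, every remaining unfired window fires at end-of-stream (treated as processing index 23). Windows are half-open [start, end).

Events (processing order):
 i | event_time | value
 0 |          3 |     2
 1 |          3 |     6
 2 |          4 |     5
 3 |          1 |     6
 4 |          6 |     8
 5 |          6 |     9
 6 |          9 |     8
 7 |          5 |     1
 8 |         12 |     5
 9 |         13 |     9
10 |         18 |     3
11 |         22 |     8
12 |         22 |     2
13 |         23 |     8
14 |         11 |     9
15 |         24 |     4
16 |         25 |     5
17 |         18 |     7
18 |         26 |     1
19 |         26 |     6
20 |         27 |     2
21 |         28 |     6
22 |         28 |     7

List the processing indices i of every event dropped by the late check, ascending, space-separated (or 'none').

14 17

i=0 t=3 v=2: → [3,9),[2,8),[1,7),[0,6); WM=−∞
i=1 t=3 v=6: → [3,9),[2,8),[1,7),[0,6); WM=−∞
i=2 t=4 v=5: → [4,10),[3,9),[2,8),[1,7),[0,6); WM=−∞
i=3 t=1 v=6: → [1,7),[0,6); WM=4
i=4 t=6 v=8: → [6,12),[5,11),[4,10),[3,9),[2,8),[1,7); WM=4
i=5 t=6 v=9: → [6,12),[5,11),[4,10),[3,9),[2,8),[1,7); WM=4
i=6 t=9 v=8: → [9,15),[8,14),[7,13),[6,12),[5,11),[4,10); WM=4
i=7 t=5 v=1: → [5,11),[4,10),[3,9),[2,8),[1,7),[0,6); WM=9; [0,6) fires=4 [1,7) fires=6 [2,8) fires=6 [3,9) fires=6
i=8 t=12 v=5: → [12,18),[11,17),[10,16),[9,15),[8,14),[7,13); WM=9
i=9 t=13 v=9: → [13,19),[12,18),[11,17),[10,16),[9,15),[8,14); WM=9
i=10 t=18 v=3: → [18,24),[17,23),[16,22),[15,21),[14,20),[13,19); WM=9
i=11 t=22 v=8: → [22,28),[21,27),[20,26),[19,25),[18,24),[17,23); WM=22; [4,10) fires=4 [5,11) fires=3 [6,12) fires=2 [7,13) fires=2 [8,14) fires=3 [9,15) fires=3 [10,16) fires=2 [11,17) fires=2 [12,18) fires=2 [13,19) fires=2 [14,20) fires=1 [15,21) fires=1 [16,22) fires=1
i=12 t=22 v=2: → [22,28),[21,27),[20,26),[19,25),[18,24),[17,23); WM=22
i=13 t=23 v=8: → [23,29),[22,28),[21,27),[20,26),[19,25),[18,24); WM=22
i=14 t=11 v=9: DROP (t<22-0); WM=22
i=15 t=24 v=4: → [24,30),[23,29),[22,28),[21,27),[20,26),[19,25); WM=24; [17,23) fires=3 [18,24) fires=3
i=16 t=25 v=5: → [25,31),[24,30),[23,29),[22,28),[21,27),[20,26); WM=24
i=17 t=18 v=7: DROP (t<24-0); WM=24
i=18 t=26 v=1: → [26,32),[25,31),[24,30),[23,29),[22,28),[21,27); WM=24
i=19 t=26 v=6: → [26,32),[25,31),[24,30),[23,29),[22,28),[21,27); WM=26; [19,25) fires=3 [20,26) fires=4
i=20 t=27 v=2: → [27,33),[26,32),[25,31),[24,30),[23,29),[22,28); WM=26
i=21 t=28 v=6: → [28,34),[27,33),[26,32),[25,31),[24,30),[23,29); WM=26
i=22 t=28 v=7: → [28,34),[27,33),[26,32),[25,31),[24,30),[23,29); WM=26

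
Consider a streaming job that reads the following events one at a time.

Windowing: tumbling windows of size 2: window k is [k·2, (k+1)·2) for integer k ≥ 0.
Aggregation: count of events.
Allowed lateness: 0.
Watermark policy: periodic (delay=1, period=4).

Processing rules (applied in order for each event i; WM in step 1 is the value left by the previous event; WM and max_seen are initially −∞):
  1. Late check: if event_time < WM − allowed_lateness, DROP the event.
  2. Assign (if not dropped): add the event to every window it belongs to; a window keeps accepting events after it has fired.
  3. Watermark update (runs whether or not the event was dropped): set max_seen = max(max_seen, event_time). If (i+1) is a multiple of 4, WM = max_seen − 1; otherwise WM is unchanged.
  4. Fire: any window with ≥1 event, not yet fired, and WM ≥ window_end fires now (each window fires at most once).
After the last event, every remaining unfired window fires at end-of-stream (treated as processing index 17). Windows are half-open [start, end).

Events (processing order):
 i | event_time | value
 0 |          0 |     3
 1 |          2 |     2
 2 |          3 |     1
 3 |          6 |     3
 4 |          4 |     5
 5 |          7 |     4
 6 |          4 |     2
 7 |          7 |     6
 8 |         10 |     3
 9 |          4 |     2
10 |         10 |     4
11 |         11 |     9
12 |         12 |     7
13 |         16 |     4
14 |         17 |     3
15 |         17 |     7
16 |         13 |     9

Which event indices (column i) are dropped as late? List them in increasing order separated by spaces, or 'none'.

i=0 t=0 v=3: → [0,2); WM=−∞
i=1 t=2 v=2: → [2,4); WM=−∞
i=2 t=3 v=1: → [2,4); WM=−∞
i=3 t=6 v=3: → [6,8); WM=5; [0,2) fires=1 [2,4) fires=2
i=4 t=4 v=5: DROP (t<5-0); WM=5
i=5 t=7 v=4: → [6,8); WM=5
i=6 t=4 v=2: DROP (t<5-0); WM=5
i=7 t=7 v=6: → [6,8); WM=6
i=8 t=10 v=3: → [10,12); WM=6
i=9 t=4 v=2: DROP (t<6-0); WM=6
i=10 t=10 v=4: → [10,12); WM=6
i=11 t=11 v=9: → [10,12); WM=10; [6,8) fires=3
i=12 t=12 v=7: → [12,14); WM=10
i=13 t=16 v=4: → [16,18); WM=10
i=14 t=17 v=3: → [16,18); WM=10
i=15 t=17 v=7: → [16,18); WM=16; [10,12) fires=3 [12,14) fires=1
i=16 t=13 v=9: DROP (t<16-0); WM=16

4 6 9 16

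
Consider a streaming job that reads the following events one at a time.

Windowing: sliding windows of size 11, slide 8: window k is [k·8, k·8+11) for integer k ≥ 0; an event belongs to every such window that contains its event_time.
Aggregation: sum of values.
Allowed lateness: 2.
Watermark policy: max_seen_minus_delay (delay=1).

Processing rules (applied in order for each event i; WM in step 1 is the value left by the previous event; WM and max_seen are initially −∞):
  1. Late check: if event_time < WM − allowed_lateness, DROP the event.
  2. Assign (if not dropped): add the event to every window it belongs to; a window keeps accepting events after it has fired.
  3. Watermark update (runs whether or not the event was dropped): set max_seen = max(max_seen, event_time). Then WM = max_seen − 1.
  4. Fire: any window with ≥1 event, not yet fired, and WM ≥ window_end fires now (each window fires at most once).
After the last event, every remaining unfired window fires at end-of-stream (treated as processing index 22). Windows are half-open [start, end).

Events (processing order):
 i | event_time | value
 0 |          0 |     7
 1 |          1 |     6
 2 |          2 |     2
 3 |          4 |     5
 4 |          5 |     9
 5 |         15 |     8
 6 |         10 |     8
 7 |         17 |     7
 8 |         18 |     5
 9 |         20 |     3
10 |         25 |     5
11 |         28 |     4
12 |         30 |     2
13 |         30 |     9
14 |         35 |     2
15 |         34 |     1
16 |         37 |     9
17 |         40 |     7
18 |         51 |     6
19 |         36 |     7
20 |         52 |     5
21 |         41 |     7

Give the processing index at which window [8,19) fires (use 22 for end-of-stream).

9

i=0 t=0 v=7: → [0,11); WM=-1
i=1 t=1 v=6: → [0,11); WM=0
i=2 t=2 v=2: → [0,11); WM=1
i=3 t=4 v=5: → [0,11); WM=3
i=4 t=5 v=9: → [0,11); WM=4
i=5 t=15 v=8: → [8,19); WM=14; [0,11) fires=29
i=6 t=10 v=8: DROP (t<14-2); WM=14
i=7 t=17 v=7: → [16,27),[8,19); WM=16
i=8 t=18 v=5: → [16,27),[8,19); WM=17
i=9 t=20 v=3: → [16,27); WM=19; [8,19) fires=20
i=10 t=25 v=5: → [24,35),[16,27); WM=24
i=11 t=28 v=4: → [24,35); WM=27; [16,27) fires=20
i=12 t=30 v=2: → [24,35); WM=29
i=13 t=30 v=9: → [24,35); WM=29
i=14 t=35 v=2: → [32,43); WM=34
i=15 t=34 v=1: → [32,43),[24,35); WM=34
i=16 t=37 v=9: → [32,43); WM=36; [24,35) fires=21
i=17 t=40 v=7: → [40,51),[32,43); WM=39
i=18 t=51 v=6: → [48,59); WM=50; [32,43) fires=19
i=19 t=36 v=7: DROP (t<50-2); WM=50
i=20 t=52 v=5: → [48,59); WM=51; [40,51) fires=7
i=21 t=41 v=7: DROP (t<51-2); WM=51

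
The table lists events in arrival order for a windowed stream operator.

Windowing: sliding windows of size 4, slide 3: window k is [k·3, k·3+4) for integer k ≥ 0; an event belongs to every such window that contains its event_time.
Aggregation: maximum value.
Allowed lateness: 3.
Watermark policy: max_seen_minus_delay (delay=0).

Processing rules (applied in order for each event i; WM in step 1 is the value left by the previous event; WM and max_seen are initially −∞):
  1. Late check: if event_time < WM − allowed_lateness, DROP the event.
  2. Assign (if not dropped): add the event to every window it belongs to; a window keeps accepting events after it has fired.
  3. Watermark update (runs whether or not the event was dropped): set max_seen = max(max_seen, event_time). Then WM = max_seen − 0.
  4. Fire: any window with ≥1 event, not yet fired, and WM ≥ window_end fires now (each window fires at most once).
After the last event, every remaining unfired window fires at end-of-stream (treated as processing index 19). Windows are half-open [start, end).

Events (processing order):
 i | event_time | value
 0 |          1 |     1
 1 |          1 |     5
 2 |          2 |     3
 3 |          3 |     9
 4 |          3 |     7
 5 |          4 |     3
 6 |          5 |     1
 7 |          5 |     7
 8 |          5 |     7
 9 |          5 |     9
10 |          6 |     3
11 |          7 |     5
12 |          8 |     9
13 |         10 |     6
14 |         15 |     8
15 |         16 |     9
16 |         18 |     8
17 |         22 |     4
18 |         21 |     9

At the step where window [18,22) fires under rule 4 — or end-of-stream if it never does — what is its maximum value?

8

i=0 t=1 v=1: → [0,4); WM=1
i=1 t=1 v=5: → [0,4); WM=1
i=2 t=2 v=3: → [0,4); WM=2
i=3 t=3 v=9: → [3,7),[0,4); WM=3
i=4 t=3 v=7: → [3,7),[0,4); WM=3
i=5 t=4 v=3: → [3,7); WM=4; [0,4) fires=9
i=6 t=5 v=1: → [3,7); WM=5
i=7 t=5 v=7: → [3,7); WM=5
i=8 t=5 v=7: → [3,7); WM=5
i=9 t=5 v=9: → [3,7); WM=5
i=10 t=6 v=3: → [6,10),[3,7); WM=6
i=11 t=7 v=5: → [6,10); WM=7; [3,7) fires=9
i=12 t=8 v=9: → [6,10); WM=8
i=13 t=10 v=6: → [9,13); WM=10; [6,10) fires=9
i=14 t=15 v=8: → [15,19),[12,16); WM=15; [9,13) fires=6
i=15 t=16 v=9: → [15,19); WM=16; [12,16) fires=8
i=16 t=18 v=8: → [18,22),[15,19); WM=18
i=17 t=22 v=4: → [21,25); WM=22; [15,19) fires=9 [18,22) fires=8
i=18 t=21 v=9: → [21,25),[18,22); WM=22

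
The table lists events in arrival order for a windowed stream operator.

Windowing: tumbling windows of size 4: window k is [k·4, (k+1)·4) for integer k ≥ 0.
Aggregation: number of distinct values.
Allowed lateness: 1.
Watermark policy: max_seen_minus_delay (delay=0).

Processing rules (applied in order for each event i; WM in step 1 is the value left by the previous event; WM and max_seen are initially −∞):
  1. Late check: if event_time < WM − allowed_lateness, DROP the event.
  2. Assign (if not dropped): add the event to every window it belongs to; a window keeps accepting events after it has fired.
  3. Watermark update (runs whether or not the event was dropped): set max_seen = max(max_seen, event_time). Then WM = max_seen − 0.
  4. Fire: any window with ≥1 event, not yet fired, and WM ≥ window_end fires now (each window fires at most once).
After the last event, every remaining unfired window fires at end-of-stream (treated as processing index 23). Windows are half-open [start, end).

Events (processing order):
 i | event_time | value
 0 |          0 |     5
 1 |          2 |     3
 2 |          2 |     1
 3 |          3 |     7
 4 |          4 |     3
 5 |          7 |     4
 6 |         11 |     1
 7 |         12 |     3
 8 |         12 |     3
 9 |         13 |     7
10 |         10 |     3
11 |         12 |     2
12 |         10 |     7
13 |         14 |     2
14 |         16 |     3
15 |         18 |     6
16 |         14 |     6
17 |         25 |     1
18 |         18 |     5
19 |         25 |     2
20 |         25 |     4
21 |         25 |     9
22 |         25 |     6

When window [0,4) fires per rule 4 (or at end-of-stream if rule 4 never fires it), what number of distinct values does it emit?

4

i=0 t=0 v=5: → [0,4); WM=0
i=1 t=2 v=3: → [0,4); WM=2
i=2 t=2 v=1: → [0,4); WM=2
i=3 t=3 v=7: → [0,4); WM=3
i=4 t=4 v=3: → [4,8); WM=4; [0,4) fires=4
i=5 t=7 v=4: → [4,8); WM=7
i=6 t=11 v=1: → [8,12); WM=11; [4,8) fires=2
i=7 t=12 v=3: → [12,16); WM=12; [8,12) fires=1
i=8 t=12 v=3: → [12,16); WM=12
i=9 t=13 v=7: → [12,16); WM=13
i=10 t=10 v=3: DROP (t<13-1); WM=13
i=11 t=12 v=2: → [12,16); WM=13
i=12 t=10 v=7: DROP (t<13-1); WM=13
i=13 t=14 v=2: → [12,16); WM=14
i=14 t=16 v=3: → [16,20); WM=16; [12,16) fires=3
i=15 t=18 v=6: → [16,20); WM=18
i=16 t=14 v=6: DROP (t<18-1); WM=18
i=17 t=25 v=1: → [24,28); WM=25; [16,20) fires=2
i=18 t=18 v=5: DROP (t<25-1); WM=25
i=19 t=25 v=2: → [24,28); WM=25
i=20 t=25 v=4: → [24,28); WM=25
i=21 t=25 v=9: → [24,28); WM=25
i=22 t=25 v=6: → [24,28); WM=25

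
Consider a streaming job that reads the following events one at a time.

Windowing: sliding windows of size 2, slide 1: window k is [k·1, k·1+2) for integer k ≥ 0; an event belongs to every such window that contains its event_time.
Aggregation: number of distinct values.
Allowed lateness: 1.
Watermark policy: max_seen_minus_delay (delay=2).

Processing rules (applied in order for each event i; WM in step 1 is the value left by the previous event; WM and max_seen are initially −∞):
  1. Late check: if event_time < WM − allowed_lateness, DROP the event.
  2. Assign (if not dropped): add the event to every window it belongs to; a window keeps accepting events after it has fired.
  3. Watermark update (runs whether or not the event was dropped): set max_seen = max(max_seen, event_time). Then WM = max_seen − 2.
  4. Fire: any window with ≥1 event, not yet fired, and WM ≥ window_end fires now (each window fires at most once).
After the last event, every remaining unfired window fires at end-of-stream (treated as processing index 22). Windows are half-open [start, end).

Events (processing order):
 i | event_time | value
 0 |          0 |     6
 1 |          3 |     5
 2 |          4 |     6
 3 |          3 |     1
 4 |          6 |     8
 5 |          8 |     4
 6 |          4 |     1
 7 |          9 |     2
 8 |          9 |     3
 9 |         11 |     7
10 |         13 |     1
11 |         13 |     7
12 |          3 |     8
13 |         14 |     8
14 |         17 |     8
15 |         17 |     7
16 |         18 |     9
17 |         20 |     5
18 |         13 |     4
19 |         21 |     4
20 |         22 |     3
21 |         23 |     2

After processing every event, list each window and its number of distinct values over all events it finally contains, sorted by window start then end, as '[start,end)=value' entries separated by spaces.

i=0 t=0 v=6: → [0,2); WM=-2
i=1 t=3 v=5: → [3,5),[2,4); WM=1
i=2 t=4 v=6: → [4,6),[3,5); WM=2; [0,2) fires=1
i=3 t=3 v=1: → [3,5),[2,4); WM=2
i=4 t=6 v=8: → [6,8),[5,7); WM=4; [2,4) fires=2
i=5 t=8 v=4: → [8,10),[7,9); WM=6; [3,5) fires=3 [4,6) fires=1
i=6 t=4 v=1: DROP (t<6-1); WM=6
i=7 t=9 v=2: → [9,11),[8,10); WM=7; [5,7) fires=1
i=8 t=9 v=3: → [9,11),[8,10); WM=7
i=9 t=11 v=7: → [11,13),[10,12); WM=9; [6,8) fires=1 [7,9) fires=1
i=10 t=13 v=1: → [13,15),[12,14); WM=11; [8,10) fires=3 [9,11) fires=2
i=11 t=13 v=7: → [13,15),[12,14); WM=11
i=12 t=3 v=8: DROP (t<11-1); WM=11
i=13 t=14 v=8: → [14,16),[13,15); WM=12; [10,12) fires=1
i=14 t=17 v=8: → [17,19),[16,18); WM=15; [11,13) fires=1 [12,14) fires=2 [13,15) fires=3
i=15 t=17 v=7: → [17,19),[16,18); WM=15
i=16 t=18 v=9: → [18,20),[17,19); WM=16; [14,16) fires=1
i=17 t=20 v=5: → [20,22),[19,21); WM=18; [16,18) fires=2
i=18 t=13 v=4: DROP (t<18-1); WM=18
i=19 t=21 v=4: → [21,23),[20,22); WM=19; [17,19) fires=3
i=20 t=22 v=3: → [22,24),[21,23); WM=20; [18,20) fires=1
i=21 t=23 v=2: → [23,25),[22,24); WM=21; [19,21) fires=1

[0,2)=1 [2,4)=2 [3,5)=3 [4,6)=1 [5,7)=1 [6,8)=1 [7,9)=1 [8,10)=3 [9,11)=2 [10,12)=1 [11,13)=1 [12,14)=2 [13,15)=3 [14,16)=1 [16,18)=2 [17,19)=3 [18,20)=1 [19,21)=1 [20,22)=2 [21,23)=2 [22,24)=2 [23,25)=1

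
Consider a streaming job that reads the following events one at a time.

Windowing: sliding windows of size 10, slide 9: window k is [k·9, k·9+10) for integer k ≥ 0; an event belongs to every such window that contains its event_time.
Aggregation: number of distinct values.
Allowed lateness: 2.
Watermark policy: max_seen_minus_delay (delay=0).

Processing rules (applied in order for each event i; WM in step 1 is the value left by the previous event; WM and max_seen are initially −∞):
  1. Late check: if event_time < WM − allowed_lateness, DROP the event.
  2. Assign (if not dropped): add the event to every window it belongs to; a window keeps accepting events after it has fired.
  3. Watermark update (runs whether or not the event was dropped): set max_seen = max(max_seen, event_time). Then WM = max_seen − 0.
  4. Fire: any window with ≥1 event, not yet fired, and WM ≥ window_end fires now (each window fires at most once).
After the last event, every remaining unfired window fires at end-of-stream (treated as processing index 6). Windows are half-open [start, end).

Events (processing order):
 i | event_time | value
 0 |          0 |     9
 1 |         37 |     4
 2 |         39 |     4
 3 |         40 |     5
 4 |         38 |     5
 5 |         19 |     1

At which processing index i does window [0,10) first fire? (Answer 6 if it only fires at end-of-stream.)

i=0 t=0 v=9: → [0,10); WM=0
i=1 t=37 v=4: → [36,46); WM=37; [0,10) fires=1
i=2 t=39 v=4: → [36,46); WM=39
i=3 t=40 v=5: → [36,46); WM=40
i=4 t=38 v=5: → [36,46); WM=40
i=5 t=19 v=1: DROP (t<40-2); WM=40

1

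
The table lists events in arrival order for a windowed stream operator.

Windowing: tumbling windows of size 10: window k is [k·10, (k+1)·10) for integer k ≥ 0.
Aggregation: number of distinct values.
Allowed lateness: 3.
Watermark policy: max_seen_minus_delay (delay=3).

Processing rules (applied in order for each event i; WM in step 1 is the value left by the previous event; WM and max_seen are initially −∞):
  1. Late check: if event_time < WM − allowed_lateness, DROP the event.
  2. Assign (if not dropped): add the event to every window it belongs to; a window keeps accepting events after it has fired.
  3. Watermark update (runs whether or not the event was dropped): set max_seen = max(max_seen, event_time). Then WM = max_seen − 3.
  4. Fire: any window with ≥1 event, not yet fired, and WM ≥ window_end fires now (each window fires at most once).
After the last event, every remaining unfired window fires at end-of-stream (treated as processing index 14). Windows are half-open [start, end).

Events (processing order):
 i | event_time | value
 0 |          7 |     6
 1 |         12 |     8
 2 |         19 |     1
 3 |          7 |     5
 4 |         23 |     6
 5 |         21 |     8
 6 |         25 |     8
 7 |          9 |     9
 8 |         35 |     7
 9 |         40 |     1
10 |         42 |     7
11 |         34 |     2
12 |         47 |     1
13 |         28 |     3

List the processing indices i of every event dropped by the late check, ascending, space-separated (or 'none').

i=0 t=7 v=6: → [0,10); WM=4
i=1 t=12 v=8: → [10,20); WM=9
i=2 t=19 v=1: → [10,20); WM=16; [0,10) fires=1
i=3 t=7 v=5: DROP (t<16-3); WM=16
i=4 t=23 v=6: → [20,30); WM=20; [10,20) fires=2
i=5 t=21 v=8: → [20,30); WM=20
i=6 t=25 v=8: → [20,30); WM=22
i=7 t=9 v=9: DROP (t<22-3); WM=22
i=8 t=35 v=7: → [30,40); WM=32; [20,30) fires=2
i=9 t=40 v=1: → [40,50); WM=37
i=10 t=42 v=7: → [40,50); WM=39
i=11 t=34 v=2: DROP (t<39-3); WM=39
i=12 t=47 v=1: → [40,50); WM=44; [30,40) fires=1
i=13 t=28 v=3: DROP (t<44-3); WM=44

3 7 11 13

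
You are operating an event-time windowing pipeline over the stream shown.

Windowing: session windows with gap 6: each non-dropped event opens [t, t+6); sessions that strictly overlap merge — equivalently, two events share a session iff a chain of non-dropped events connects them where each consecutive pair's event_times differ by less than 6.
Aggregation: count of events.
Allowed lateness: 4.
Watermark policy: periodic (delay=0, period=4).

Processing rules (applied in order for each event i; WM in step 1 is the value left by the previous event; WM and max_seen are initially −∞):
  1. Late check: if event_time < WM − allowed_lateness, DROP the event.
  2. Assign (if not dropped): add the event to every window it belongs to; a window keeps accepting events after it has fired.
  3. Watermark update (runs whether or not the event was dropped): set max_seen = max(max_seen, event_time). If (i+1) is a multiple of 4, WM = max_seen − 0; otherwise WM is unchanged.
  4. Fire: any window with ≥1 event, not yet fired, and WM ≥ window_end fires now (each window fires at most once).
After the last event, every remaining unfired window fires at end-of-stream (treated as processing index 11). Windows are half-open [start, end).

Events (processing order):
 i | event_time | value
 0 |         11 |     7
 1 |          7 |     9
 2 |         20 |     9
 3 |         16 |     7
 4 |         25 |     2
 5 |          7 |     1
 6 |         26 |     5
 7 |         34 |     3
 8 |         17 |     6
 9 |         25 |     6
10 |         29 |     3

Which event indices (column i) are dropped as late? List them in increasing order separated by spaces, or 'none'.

i=0 t=11 v=7: → [11,17); WM=−∞
i=1 t=7 v=9: → [7,17); WM=−∞
i=2 t=20 v=9: → [20,26); WM=−∞
i=3 t=16 v=7: → [7,26); WM=20
i=4 t=25 v=2: → [7,31); WM=20
i=5 t=7 v=1: DROP (t<20-4); WM=20
i=6 t=26 v=5: → [7,32); WM=20
i=7 t=34 v=3: → [34,40); WM=34
i=8 t=17 v=6: DROP (t<34-4); WM=34
i=9 t=25 v=6: DROP (t<34-4); WM=34
i=10 t=29 v=3: DROP (t<34-4); WM=34

5 8 9 10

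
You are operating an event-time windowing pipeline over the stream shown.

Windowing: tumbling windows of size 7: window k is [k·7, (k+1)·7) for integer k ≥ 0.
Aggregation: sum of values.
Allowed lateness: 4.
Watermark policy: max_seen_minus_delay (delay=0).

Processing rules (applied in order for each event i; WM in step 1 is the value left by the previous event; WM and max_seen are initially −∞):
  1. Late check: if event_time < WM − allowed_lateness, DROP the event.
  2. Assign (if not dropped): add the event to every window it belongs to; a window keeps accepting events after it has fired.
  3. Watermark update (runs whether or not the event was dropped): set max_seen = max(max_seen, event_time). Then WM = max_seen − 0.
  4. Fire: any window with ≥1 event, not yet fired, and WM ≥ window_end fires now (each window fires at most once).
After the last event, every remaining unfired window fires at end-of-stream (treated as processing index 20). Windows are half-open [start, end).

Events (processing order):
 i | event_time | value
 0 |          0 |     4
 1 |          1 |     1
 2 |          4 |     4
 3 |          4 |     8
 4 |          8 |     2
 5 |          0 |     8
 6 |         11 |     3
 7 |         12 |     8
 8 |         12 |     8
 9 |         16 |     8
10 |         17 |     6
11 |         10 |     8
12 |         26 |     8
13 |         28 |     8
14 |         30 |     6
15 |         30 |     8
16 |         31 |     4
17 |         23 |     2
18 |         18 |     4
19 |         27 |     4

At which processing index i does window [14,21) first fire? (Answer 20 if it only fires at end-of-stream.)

i=0 t=0 v=4: → [0,7); WM=0
i=1 t=1 v=1: → [0,7); WM=1
i=2 t=4 v=4: → [0,7); WM=4
i=3 t=4 v=8: → [0,7); WM=4
i=4 t=8 v=2: → [7,14); WM=8; [0,7) fires=17
i=5 t=0 v=8: DROP (t<8-4); WM=8
i=6 t=11 v=3: → [7,14); WM=11
i=7 t=12 v=8: → [7,14); WM=12
i=8 t=12 v=8: → [7,14); WM=12
i=9 t=16 v=8: → [14,21); WM=16; [7,14) fires=21
i=10 t=17 v=6: → [14,21); WM=17
i=11 t=10 v=8: DROP (t<17-4); WM=17
i=12 t=26 v=8: → [21,28); WM=26; [14,21) fires=14
i=13 t=28 v=8: → [28,35); WM=28; [21,28) fires=8
i=14 t=30 v=6: → [28,35); WM=30
i=15 t=30 v=8: → [28,35); WM=30
i=16 t=31 v=4: → [28,35); WM=31
i=17 t=23 v=2: DROP (t<31-4); WM=31
i=18 t=18 v=4: DROP (t<31-4); WM=31
i=19 t=27 v=4: → [21,28); WM=31

12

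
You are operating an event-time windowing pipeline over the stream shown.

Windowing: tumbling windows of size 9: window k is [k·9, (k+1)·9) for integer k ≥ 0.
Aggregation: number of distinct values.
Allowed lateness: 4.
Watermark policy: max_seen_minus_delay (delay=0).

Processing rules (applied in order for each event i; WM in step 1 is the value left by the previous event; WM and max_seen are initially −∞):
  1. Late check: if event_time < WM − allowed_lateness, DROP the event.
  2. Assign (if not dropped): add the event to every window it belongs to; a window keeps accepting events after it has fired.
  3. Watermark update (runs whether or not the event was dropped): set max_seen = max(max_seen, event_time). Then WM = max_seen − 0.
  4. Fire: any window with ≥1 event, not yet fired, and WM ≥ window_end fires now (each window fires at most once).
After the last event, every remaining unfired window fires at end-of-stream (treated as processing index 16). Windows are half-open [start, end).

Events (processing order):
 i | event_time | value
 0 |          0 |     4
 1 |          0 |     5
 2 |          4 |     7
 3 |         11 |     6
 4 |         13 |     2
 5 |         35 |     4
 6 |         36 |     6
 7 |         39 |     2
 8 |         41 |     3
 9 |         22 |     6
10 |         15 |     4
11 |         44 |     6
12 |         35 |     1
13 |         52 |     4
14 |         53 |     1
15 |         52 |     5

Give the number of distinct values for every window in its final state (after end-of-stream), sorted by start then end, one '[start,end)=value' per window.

[0,9)=3 [9,18)=2 [27,36)=1 [36,45)=3 [45,54)=3

i=0 t=0 v=4: → [0,9); WM=0
i=1 t=0 v=5: → [0,9); WM=0
i=2 t=4 v=7: → [0,9); WM=4
i=3 t=11 v=6: → [9,18); WM=11; [0,9) fires=3
i=4 t=13 v=2: → [9,18); WM=13
i=5 t=35 v=4: → [27,36); WM=35; [9,18) fires=2
i=6 t=36 v=6: → [36,45); WM=36; [27,36) fires=1
i=7 t=39 v=2: → [36,45); WM=39
i=8 t=41 v=3: → [36,45); WM=41
i=9 t=22 v=6: DROP (t<41-4); WM=41
i=10 t=15 v=4: DROP (t<41-4); WM=41
i=11 t=44 v=6: → [36,45); WM=44
i=12 t=35 v=1: DROP (t<44-4); WM=44
i=13 t=52 v=4: → [45,54); WM=52; [36,45) fires=3
i=14 t=53 v=1: → [45,54); WM=53
i=15 t=52 v=5: → [45,54); WM=53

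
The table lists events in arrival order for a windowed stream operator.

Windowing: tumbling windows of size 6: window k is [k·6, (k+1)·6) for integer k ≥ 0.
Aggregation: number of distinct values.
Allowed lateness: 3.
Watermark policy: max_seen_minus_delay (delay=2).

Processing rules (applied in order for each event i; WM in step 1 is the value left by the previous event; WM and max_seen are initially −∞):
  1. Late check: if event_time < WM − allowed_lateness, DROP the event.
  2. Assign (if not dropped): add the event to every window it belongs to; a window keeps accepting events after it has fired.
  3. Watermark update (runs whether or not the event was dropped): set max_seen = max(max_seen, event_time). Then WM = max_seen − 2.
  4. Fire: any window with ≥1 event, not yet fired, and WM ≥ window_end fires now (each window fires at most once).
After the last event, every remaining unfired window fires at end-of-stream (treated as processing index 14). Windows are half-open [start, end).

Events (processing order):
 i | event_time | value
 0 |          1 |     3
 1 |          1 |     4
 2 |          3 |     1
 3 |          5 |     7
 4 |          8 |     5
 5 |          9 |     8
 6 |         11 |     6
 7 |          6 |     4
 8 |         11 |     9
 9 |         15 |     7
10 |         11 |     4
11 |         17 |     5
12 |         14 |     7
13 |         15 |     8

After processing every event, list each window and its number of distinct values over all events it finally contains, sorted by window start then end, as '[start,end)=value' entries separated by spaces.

[0,6)=4 [6,12)=5 [12,18)=3

i=0 t=1 v=3: → [0,6); WM=-1
i=1 t=1 v=4: → [0,6); WM=-1
i=2 t=3 v=1: → [0,6); WM=1
i=3 t=5 v=7: → [0,6); WM=3
i=4 t=8 v=5: → [6,12); WM=6; [0,6) fires=4
i=5 t=9 v=8: → [6,12); WM=7
i=6 t=11 v=6: → [6,12); WM=9
i=7 t=6 v=4: → [6,12); WM=9
i=8 t=11 v=9: → [6,12); WM=9
i=9 t=15 v=7: → [12,18); WM=13; [6,12) fires=5
i=10 t=11 v=4: → [6,12); WM=13
i=11 t=17 v=5: → [12,18); WM=15
i=12 t=14 v=7: → [12,18); WM=15
i=13 t=15 v=8: → [12,18); WM=15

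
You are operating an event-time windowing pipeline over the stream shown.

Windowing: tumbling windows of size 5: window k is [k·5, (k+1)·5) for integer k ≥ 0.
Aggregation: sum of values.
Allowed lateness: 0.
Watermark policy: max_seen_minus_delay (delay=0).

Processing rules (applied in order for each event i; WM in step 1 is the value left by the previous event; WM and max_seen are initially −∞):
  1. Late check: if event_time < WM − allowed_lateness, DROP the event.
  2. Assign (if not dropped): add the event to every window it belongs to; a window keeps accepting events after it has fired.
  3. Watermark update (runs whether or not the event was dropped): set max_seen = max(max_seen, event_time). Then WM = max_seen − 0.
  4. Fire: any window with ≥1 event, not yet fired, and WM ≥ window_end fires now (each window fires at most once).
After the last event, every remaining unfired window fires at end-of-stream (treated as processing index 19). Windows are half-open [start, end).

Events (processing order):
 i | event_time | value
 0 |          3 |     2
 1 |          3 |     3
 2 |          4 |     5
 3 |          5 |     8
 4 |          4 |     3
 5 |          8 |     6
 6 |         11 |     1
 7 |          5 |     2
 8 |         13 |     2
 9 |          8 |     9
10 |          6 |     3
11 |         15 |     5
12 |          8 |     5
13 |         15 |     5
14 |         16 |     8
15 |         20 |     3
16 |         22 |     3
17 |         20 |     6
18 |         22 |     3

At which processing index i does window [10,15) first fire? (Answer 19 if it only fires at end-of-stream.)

i=0 t=3 v=2: → [0,5); WM=3
i=1 t=3 v=3: → [0,5); WM=3
i=2 t=4 v=5: → [0,5); WM=4
i=3 t=5 v=8: → [5,10); WM=5; [0,5) fires=10
i=4 t=4 v=3: DROP (t<5-0); WM=5
i=5 t=8 v=6: → [5,10); WM=8
i=6 t=11 v=1: → [10,15); WM=11; [5,10) fires=14
i=7 t=5 v=2: DROP (t<11-0); WM=11
i=8 t=13 v=2: → [10,15); WM=13
i=9 t=8 v=9: DROP (t<13-0); WM=13
i=10 t=6 v=3: DROP (t<13-0); WM=13
i=11 t=15 v=5: → [15,20); WM=15; [10,15) fires=3
i=12 t=8 v=5: DROP (t<15-0); WM=15
i=13 t=15 v=5: → [15,20); WM=15
i=14 t=16 v=8: → [15,20); WM=16
i=15 t=20 v=3: → [20,25); WM=20; [15,20) fires=18
i=16 t=22 v=3: → [20,25); WM=22
i=17 t=20 v=6: DROP (t<22-0); WM=22
i=18 t=22 v=3: → [20,25); WM=22

11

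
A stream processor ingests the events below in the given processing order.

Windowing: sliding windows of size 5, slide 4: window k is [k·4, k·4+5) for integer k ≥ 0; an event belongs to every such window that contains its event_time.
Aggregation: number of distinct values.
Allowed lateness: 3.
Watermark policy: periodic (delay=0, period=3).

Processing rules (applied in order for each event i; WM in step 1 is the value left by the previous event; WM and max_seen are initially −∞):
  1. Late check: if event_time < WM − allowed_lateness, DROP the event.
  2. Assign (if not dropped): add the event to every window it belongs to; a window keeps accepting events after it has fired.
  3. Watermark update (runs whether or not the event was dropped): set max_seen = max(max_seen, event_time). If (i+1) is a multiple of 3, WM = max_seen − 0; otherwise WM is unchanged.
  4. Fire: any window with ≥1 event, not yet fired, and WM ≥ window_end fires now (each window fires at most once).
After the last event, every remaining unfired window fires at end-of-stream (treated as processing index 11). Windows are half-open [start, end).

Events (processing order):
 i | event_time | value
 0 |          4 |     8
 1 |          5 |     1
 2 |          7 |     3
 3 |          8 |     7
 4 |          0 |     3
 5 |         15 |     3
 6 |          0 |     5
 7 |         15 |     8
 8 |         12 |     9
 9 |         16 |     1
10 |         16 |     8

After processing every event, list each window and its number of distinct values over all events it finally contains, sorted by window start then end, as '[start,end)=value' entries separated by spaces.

i=0 t=4 v=8: → [4,9),[0,5); WM=−∞
i=1 t=5 v=1: → [4,9); WM=−∞
i=2 t=7 v=3: → [4,9); WM=7; [0,5) fires=1
i=3 t=8 v=7: → [8,13),[4,9); WM=7
i=4 t=0 v=3: DROP (t<7-3); WM=7
i=5 t=15 v=3: → [12,17); WM=15; [4,9) fires=4 [8,13) fires=1
i=6 t=0 v=5: DROP (t<15-3); WM=15
i=7 t=15 v=8: → [12,17); WM=15
i=8 t=12 v=9: → [12,17),[8,13); WM=15
i=9 t=16 v=1: → [16,21),[12,17); WM=15
i=10 t=16 v=8: → [16,21),[12,17); WM=15

[0,5)=1 [4,9)=4 [8,13)=2 [12,17)=4 [16,21)=2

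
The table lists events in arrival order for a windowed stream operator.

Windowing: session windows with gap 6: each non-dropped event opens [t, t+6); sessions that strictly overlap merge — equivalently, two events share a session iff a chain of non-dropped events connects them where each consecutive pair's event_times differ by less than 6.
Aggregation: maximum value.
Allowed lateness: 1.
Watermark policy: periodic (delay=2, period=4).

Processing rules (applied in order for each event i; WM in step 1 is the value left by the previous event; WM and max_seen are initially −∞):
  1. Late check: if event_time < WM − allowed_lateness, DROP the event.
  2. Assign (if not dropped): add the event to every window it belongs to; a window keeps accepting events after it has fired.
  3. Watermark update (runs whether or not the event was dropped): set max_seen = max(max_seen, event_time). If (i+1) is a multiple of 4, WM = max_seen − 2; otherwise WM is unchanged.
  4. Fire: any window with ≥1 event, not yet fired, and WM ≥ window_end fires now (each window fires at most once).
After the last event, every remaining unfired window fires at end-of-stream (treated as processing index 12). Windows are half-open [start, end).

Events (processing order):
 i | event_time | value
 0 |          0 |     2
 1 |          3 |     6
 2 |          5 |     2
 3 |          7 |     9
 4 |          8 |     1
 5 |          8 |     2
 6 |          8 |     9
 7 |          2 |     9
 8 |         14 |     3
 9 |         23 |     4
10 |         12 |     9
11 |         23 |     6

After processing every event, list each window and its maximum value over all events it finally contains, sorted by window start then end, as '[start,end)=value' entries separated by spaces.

i=0 t=0 v=2: → [0,6); WM=−∞
i=1 t=3 v=6: → [0,9); WM=−∞
i=2 t=5 v=2: → [0,11); WM=−∞
i=3 t=7 v=9: → [0,13); WM=5
i=4 t=8 v=1: → [0,14); WM=5
i=5 t=8 v=2: → [0,14); WM=5
i=6 t=8 v=9: → [0,14); WM=5
i=7 t=2 v=9: DROP (t<5-1); WM=6
i=8 t=14 v=3: → [14,20); WM=6
i=9 t=23 v=4: → [23,29); WM=6
i=10 t=12 v=9: → [0,20); WM=6
i=11 t=23 v=6: → [23,29); WM=21

[0,20)=9 [23,29)=6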